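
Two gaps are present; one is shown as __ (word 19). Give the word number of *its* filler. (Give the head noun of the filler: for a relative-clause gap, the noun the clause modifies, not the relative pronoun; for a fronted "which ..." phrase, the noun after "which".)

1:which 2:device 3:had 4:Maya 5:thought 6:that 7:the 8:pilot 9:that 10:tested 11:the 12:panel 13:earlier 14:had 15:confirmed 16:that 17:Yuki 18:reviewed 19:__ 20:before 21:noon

2

The marked gap is the direct object of "reviewed".
Its filler is the fronted wh-phrase "which device", at word 2.
(The other dependency links word 8 to a gap after word 9.)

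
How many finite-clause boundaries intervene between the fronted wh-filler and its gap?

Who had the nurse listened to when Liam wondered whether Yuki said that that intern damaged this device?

0

"who" originates inside the matrix clause — no clause boundary is crossed.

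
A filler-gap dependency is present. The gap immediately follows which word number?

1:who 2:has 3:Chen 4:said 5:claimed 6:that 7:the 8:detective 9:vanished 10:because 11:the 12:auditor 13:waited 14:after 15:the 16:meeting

The displaced element is "who" (word 1).
It is linked across 1 clause boundary (Ø).
It functions as the subject of "claimed", so the gap sits immediately after word 4 ("said").
Base order: Chen has said who claimed that the detective vanished because the auditor waited after the meeting.

4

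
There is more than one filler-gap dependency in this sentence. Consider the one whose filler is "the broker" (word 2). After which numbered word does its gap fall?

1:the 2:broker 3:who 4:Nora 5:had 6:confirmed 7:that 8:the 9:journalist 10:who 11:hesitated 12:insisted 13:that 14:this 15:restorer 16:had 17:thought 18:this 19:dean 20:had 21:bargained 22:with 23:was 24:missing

22

The displaced element is "the broker" (word 2).
It is linked across 3 clause boundaries (that → that → Ø).
It functions as the object of the preposition "with" of "bargained", so the gap sits immediately after word 22 ("with").
Base order: Nora had confirmed that the journalist who hesitated insisted that this restorer had thought this dean had bargained with the broker.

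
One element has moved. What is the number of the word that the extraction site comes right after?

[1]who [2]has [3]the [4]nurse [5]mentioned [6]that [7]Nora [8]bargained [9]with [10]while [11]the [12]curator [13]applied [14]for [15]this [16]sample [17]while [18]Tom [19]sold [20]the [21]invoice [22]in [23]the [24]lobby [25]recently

The displaced element is "who" (word 1).
It is linked across 1 clause boundary (that).
It functions as the object of the preposition "with" of "bargained", so the gap sits immediately after word 9 ("with").
Base order: The nurse has mentioned that Nora bargained with who while the curator applied for this sample while Tom sold the invoice in the lobby recently.

9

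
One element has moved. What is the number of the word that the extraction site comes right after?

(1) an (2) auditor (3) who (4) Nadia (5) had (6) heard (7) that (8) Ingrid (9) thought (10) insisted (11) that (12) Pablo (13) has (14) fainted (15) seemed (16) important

The displaced element is "an auditor" (word 2).
It is linked across 2 clause boundaries (that → Ø).
It functions as the subject of "insisted", so the gap sits immediately after word 9 ("thought").
Base order: Nadia had heard that Ingrid thought that an auditor insisted that Pablo has fainted.

9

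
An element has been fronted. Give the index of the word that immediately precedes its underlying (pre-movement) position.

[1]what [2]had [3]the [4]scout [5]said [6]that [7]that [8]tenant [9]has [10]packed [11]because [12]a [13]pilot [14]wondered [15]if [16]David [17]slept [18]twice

10

The displaced element is "what" (word 1).
It is linked across 1 clause boundary (that).
It functions as the direct object of "packed", so the gap sits immediately after word 10 ("packed").
Base order: The scout had said that that tenant has packed what because a pilot wondered if David slept twice.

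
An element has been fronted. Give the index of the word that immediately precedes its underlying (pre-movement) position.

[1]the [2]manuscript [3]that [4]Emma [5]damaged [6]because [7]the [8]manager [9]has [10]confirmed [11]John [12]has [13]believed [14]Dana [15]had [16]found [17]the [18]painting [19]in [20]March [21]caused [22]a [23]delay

5

The displaced element is "the manuscript" (word 2).
It functions as the direct object of "damaged", so the gap sits immediately after word 5 ("damaged").
Base order: Emma damaged the manuscript because the manager has confirmed John has believed Dana had found the painting in March.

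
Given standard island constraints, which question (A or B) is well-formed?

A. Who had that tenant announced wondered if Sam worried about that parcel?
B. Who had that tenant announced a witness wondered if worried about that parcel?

In B, the wh-phrase is extracted from inside a wh-island (introduced by "if"), which blocks movement.
In A, the extraction path crosses only that-complement boundaries, which are transparent.
So A is grammatical.

A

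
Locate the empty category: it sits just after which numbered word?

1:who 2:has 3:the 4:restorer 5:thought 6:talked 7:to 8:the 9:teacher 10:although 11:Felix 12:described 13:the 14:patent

5

The displaced element is "who" (word 1).
It is linked across 1 clause boundary (Ø).
It functions as the subject of "talked", so the gap sits immediately after word 5 ("thought").
Base order: The restorer has thought that who talked to the teacher although Felix described the patent.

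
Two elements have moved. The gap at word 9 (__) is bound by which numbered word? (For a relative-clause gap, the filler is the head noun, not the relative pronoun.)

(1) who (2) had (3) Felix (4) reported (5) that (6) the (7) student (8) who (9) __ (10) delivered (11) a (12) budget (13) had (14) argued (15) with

7

The marked gap is inside the relative clause, the subject of "delivered".
Its filler is the head noun "student" (via "who"), at word 7.
(The other dependency links word 1 to a gap after word 15.)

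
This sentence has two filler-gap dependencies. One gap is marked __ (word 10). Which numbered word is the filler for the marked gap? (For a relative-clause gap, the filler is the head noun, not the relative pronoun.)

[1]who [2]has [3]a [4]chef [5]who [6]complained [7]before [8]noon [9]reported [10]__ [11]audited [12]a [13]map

1

The marked gap is the subject of "audited".
Its filler is the fronted wh-phrase "who", at word 1.
(The other dependency links word 4 to a gap after word 5.)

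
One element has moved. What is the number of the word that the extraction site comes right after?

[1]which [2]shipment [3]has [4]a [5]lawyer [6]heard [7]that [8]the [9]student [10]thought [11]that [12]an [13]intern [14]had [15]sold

15

The displaced element is "which shipment" (word 2).
It is linked across 2 clause boundaries (that → that).
It functions as the direct object of "sold", so the gap sits immediately after word 15 ("sold").
Base order: A lawyer has heard that the student thought that an intern had sold which shipment.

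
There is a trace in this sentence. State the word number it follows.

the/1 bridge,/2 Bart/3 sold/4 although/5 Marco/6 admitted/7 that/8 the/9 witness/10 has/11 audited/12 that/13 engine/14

4

The displaced element is "the bridge" (word 2).
It functions as the direct object of "sold", so the gap sits immediately after word 4 ("sold").
Base order: Bart sold the bridge although Marco admitted that the witness has audited that engine.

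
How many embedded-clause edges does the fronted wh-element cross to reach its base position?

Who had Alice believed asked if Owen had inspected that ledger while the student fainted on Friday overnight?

"who" is extracted from the subject of "asked".
Boundaries crossed, outermost first: [Ø] — 1 in total.

1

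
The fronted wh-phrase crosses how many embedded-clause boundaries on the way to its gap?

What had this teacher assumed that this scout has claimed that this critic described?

"what" is extracted from the object of "described".
Boundaries crossed, outermost first: [that], [that] — 2 in total.

2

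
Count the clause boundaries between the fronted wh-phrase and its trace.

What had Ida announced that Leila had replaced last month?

"what" is extracted from the object of "replaced".
Boundaries crossed, outermost first: [that] — 1 in total.

1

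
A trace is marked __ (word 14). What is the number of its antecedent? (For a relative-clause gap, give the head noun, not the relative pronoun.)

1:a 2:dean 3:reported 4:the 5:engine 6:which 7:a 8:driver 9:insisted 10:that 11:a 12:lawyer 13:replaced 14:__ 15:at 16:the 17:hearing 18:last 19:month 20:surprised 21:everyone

The gap at 14 is the object of "replaced", inside a relative clause.
The relative pronoun is "which" (word 6); it is bound by the head noun immediately before it.
Its filler is the head noun "engine", at word 5.

5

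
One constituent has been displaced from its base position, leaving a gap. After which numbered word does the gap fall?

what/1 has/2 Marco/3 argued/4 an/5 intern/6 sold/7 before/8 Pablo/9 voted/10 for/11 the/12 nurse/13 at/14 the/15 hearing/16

The displaced element is "what" (word 1).
It is linked across 1 clause boundary (Ø).
It functions as the direct object of "sold", so the gap sits immediately after word 7 ("sold").
Base order: Marco has argued an intern sold what before Pablo voted for the nurse at the hearing.

7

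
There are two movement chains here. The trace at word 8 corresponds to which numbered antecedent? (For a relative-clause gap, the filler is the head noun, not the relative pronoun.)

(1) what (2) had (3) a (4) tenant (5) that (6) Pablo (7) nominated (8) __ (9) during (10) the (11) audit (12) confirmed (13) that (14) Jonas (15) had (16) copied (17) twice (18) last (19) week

4

The marked gap is inside the relative clause, the direct object of "nominated".
Its filler is the head noun "tenant" (via "that"), at word 4.
(The other dependency links word 1 to a gap after word 16.)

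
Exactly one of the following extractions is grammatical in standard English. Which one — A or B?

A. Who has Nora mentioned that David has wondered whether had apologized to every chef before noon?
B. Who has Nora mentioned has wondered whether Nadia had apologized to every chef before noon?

In A, the wh-phrase is extracted from inside a wh-island (introduced by "whether"), which blocks movement.
In B, the extraction path crosses only that-complement boundaries, which are transparent.
So B is grammatical.

B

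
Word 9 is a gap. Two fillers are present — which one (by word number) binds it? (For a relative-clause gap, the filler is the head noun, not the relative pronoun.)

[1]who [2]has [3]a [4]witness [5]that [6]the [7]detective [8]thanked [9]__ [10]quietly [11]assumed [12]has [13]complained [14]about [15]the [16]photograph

4

The marked gap is inside the relative clause, the direct object of "thanked".
Its filler is the head noun "witness" (via "that"), at word 4.
(The other dependency links word 1 to a gap after word 11.)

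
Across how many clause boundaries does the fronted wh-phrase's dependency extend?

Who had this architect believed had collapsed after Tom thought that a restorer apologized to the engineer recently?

1

"who" is extracted from the subject of "collapsed".
Boundaries crossed, outermost first: [Ø] — 1 in total.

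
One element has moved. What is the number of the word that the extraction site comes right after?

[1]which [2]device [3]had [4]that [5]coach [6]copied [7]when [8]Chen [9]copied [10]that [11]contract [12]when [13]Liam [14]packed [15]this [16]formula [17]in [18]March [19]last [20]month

6

The displaced element is "which device" (word 2).
It functions as the direct object of "copied", so the gap sits immediately after word 6 ("copied").
Base order: That coach had copied which device when Chen copied that contract when Liam packed this formula in March last month.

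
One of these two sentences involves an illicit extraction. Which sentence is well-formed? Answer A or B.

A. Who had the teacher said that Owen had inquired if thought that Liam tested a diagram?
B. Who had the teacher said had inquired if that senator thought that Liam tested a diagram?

B

In A, the wh-phrase is extracted from inside a wh-island (introduced by "if"), which blocks movement.
In B, the extraction path crosses only that-complement boundaries, which are transparent.
So B is grammatical.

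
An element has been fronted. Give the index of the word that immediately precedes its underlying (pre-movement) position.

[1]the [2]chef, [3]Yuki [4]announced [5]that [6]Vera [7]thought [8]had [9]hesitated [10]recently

The displaced element is "the chef" (word 2).
It is linked across 2 clause boundaries (that → Ø).
It functions as the subject of "hesitated", so the gap sits immediately after word 7 ("thought").
Base order: Yuki announced that Vera thought that the chef had hesitated recently.

7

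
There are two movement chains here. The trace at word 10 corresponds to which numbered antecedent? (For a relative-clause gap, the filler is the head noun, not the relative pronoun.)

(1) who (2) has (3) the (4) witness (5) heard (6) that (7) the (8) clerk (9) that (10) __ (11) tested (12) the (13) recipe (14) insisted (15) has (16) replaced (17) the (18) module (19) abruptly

The marked gap is inside the relative clause, the subject of "tested".
Its filler is the head noun "clerk" (via "that"), at word 8.
(The other dependency links word 1 to a gap after word 14.)

8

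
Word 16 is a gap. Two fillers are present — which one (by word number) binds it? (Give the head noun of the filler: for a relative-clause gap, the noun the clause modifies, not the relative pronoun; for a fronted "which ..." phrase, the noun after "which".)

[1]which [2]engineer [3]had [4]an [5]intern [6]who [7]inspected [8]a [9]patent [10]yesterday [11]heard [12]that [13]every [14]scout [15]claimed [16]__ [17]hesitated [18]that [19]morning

The marked gap is the subject of "hesitated".
Its filler is the fronted wh-phrase "which engineer", at word 2.
(The other dependency links word 5 to a gap after word 6.)

2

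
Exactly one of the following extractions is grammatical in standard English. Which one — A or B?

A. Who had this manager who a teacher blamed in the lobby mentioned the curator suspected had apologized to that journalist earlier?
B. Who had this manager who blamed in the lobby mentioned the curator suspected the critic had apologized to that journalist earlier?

In B, the wh-phrase is extracted from inside a complex-NP island (relative clause) (introduced by "who"), which blocks movement.
In A, the extraction path crosses only that-complement boundaries, which are transparent.
So A is grammatical.

A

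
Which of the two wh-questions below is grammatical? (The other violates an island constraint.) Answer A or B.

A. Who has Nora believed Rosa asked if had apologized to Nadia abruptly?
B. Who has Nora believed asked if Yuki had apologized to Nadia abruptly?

B

In A, the wh-phrase is extracted from inside a wh-island (introduced by "if"), which blocks movement.
In B, the extraction path crosses only that-complement boundaries, which are transparent.
So B is grammatical.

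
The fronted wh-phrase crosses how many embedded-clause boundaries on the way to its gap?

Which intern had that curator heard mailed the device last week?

1

"which intern" is extracted from the subject of "mailed".
Boundaries crossed, outermost first: [Ø] — 1 in total.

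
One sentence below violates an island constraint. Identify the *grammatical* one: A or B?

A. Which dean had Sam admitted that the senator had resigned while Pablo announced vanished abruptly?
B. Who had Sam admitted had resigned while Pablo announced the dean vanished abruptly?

B

In A, the wh-phrase is extracted from inside an adjunct island (introduced by "while"), which blocks movement.
In B, the extraction path crosses only that-complement boundaries, which are transparent.
So B is grammatical.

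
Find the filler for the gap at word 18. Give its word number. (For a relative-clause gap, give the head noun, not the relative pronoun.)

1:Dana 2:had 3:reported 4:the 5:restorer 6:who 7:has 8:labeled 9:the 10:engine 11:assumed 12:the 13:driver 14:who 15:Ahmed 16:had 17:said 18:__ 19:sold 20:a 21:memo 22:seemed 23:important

The gap at 18 is the subject of "sold", inside a relative clause.
The relative pronoun is "who" (word 14); it is bound by the head noun immediately before it.
Its filler is the head noun "driver", at word 13.

13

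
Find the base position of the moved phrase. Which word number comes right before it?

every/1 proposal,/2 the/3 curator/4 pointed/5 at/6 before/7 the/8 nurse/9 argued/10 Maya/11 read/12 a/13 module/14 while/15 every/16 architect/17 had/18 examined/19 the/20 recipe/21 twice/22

The displaced element is "every proposal" (word 2).
It functions as the object of the preposition "at" of "pointed", so the gap sits immediately after word 6 ("at").
Base order: The curator pointed at every proposal before the nurse argued Maya read a module while every architect had examined the recipe twice.

6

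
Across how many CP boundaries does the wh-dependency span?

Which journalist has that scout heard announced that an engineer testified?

1

"which journalist" is extracted from the subject of "announced".
Boundaries crossed, outermost first: [Ø] — 1 in total.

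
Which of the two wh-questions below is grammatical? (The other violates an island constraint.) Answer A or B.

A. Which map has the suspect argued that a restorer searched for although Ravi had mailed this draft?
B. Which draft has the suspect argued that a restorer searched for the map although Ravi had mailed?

A

In B, the wh-phrase is extracted from inside an adjunct island (introduced by "although"), which blocks movement.
In A, the extraction path crosses only that-complement boundaries, which are transparent.
So A is grammatical.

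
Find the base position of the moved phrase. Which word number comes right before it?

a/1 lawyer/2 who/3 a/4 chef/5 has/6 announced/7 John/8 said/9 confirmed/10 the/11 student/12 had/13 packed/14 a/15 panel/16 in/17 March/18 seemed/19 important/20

9

The displaced element is "a lawyer" (word 2).
It is linked across 2 clause boundaries (Ø → Ø).
It functions as the subject of "confirmed", so the gap sits immediately after word 9 ("said").
Base order: A chef has announced John said a lawyer confirmed the student had packed a panel in March.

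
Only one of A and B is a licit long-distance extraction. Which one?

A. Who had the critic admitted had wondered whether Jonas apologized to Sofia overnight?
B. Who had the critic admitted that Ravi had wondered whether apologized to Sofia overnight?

A

In B, the wh-phrase is extracted from inside a wh-island (introduced by "whether"), which blocks movement.
In A, the extraction path crosses only that-complement boundaries, which are transparent.
So A is grammatical.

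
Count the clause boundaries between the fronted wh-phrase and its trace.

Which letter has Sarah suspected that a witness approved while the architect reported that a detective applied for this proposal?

1

"which letter" is extracted from the object of "approved".
Boundaries crossed, outermost first: [that] — 1 in total.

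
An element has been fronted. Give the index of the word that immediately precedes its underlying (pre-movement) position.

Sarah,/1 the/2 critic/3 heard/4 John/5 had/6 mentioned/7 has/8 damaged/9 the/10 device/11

7

The displaced element is "Sarah" (word 1).
It is linked across 2 clause boundaries (Ø → Ø).
It functions as the subject of "damaged", so the gap sits immediately after word 7 ("mentioned").
Base order: The critic heard John had mentioned that Sarah has damaged the device.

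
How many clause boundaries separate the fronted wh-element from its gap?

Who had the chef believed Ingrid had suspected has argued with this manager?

"who" is extracted from the subject of "argued".
Boundaries crossed, outermost first: [Ø], [Ø] — 2 in total.

2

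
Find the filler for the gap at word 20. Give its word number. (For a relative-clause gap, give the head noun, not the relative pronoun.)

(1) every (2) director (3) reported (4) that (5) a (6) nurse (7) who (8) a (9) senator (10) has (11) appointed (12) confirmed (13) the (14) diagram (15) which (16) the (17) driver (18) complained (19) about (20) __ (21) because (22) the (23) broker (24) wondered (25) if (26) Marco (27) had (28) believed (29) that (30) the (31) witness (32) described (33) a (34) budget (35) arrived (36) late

14

The gap at 20 is the prepositional object of "complained", inside a relative clause.
The relative pronoun is "which" (word 15); it is bound by the head noun immediately before it.
Its filler is the head noun "diagram", at word 14.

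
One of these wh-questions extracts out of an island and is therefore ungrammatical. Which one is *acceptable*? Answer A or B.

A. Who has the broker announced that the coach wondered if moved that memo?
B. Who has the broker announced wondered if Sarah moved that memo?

B

In A, the wh-phrase is extracted from inside a wh-island (introduced by "if"), which blocks movement.
In B, the extraction path crosses only that-complement boundaries, which are transparent.
So B is grammatical.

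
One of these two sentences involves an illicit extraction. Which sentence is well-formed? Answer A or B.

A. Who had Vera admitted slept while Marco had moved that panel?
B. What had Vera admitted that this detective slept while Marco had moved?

A

In B, the wh-phrase is extracted from inside an adjunct island (introduced by "while"), which blocks movement.
In A, the extraction path crosses only that-complement boundaries, which are transparent.
So A is grammatical.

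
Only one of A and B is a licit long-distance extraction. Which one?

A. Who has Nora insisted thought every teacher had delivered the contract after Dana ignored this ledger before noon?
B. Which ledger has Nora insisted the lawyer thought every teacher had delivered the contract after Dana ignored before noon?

A

In B, the wh-phrase is extracted from inside an adjunct island (introduced by "after"), which blocks movement.
In A, the extraction path crosses only that-complement boundaries, which are transparent.
So A is grammatical.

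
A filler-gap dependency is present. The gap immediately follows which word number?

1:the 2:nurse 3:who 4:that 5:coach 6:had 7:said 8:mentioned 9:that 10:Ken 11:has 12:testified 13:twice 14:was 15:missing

7

The displaced element is "the nurse" (word 2).
It is linked across 1 clause boundary (Ø).
It functions as the subject of "mentioned", so the gap sits immediately after word 7 ("said").
Base order: That coach had said that the nurse mentioned that Ken has testified twice.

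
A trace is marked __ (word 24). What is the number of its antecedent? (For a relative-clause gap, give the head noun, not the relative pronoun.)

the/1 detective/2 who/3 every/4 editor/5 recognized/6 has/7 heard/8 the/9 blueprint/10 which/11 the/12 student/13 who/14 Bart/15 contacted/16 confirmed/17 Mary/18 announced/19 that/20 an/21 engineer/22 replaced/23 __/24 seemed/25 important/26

10

The gap at 24 is the object of "replaced", inside a relative clause.
The relative pronoun is "which" (word 11); it is bound by the head noun immediately before it.
Its filler is the head noun "blueprint", at word 10.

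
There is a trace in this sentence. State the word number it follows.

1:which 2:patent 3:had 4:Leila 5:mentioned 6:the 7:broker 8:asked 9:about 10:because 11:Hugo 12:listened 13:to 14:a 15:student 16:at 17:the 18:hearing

The displaced element is "which patent" (word 2).
It is linked across 1 clause boundary (Ø).
It functions as the object of the preposition "about" of "asked", so the gap sits immediately after word 9 ("about").
Base order: Leila had mentioned the broker asked about which patent because Hugo listened to a student at the hearing.

9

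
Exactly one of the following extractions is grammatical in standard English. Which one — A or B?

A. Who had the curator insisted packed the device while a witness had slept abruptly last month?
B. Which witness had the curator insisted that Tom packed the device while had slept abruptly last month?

In B, the wh-phrase is extracted from inside an adjunct island (introduced by "while"), which blocks movement.
In A, the extraction path crosses only that-complement boundaries, which are transparent.
So A is grammatical.

A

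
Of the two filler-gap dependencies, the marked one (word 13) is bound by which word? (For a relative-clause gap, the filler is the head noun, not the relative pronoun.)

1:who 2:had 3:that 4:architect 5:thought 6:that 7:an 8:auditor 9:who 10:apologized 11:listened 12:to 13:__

The marked gap is the object of the preposition "to" of "listened".
Its filler is the fronted wh-phrase "who", at word 1.
(The other dependency links word 8 to a gap after word 9.)

1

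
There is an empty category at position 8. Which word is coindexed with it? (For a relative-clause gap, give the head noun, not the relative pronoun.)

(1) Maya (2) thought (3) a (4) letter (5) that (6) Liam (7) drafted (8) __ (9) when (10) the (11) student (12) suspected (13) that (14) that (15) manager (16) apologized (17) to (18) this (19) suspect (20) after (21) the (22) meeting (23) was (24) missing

The gap at 8 is the object of "drafted", inside a relative clause.
The relative pronoun is "that" (word 5); it is bound by the head noun immediately before it.
Its filler is the head noun "letter", at word 4.

4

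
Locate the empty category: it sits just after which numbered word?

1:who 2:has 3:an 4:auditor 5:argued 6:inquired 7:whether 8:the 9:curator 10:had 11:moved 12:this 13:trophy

The displaced element is "who" (word 1).
It is linked across 1 clause boundary (Ø).
It functions as the subject of "inquired", so the gap sits immediately after word 5 ("argued").
Base order: An auditor has argued that who inquired whether the curator had moved this trophy.

5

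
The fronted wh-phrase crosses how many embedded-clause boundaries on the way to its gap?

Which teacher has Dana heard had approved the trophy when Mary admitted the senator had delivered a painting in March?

"which teacher" is extracted from the subject of "approved".
Boundaries crossed, outermost first: [Ø] — 1 in total.

1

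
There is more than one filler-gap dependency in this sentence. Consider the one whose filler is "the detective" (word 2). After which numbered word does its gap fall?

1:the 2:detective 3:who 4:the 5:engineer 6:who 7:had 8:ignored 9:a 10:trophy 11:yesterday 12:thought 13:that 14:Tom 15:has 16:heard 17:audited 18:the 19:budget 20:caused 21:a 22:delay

16

The displaced element is "the detective" (word 2).
It is linked across 2 clause boundaries (that → Ø).
It functions as the subject of "audited", so the gap sits immediately after word 16 ("heard").
Base order: The engineer who had ignored a trophy yesterday thought that Tom has heard that the detective audited the budget.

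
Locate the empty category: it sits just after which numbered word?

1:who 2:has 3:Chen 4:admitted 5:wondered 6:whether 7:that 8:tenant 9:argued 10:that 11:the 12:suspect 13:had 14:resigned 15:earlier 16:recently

The displaced element is "who" (word 1).
It is linked across 1 clause boundary (Ø).
It functions as the subject of "wondered", so the gap sits immediately after word 4 ("admitted").
Base order: Chen has admitted that who wondered whether that tenant argued that the suspect had resigned earlier recently.

4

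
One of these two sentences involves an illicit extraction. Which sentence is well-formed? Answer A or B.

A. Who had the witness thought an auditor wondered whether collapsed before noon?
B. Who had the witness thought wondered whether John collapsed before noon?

B

In A, the wh-phrase is extracted from inside a wh-island (introduced by "whether"), which blocks movement.
In B, the extraction path crosses only that-complement boundaries, which are transparent.
So B is grammatical.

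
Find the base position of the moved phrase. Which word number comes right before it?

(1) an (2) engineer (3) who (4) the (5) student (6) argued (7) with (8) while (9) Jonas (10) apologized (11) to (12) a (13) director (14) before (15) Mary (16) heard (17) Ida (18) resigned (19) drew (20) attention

7

The displaced element is "an engineer" (word 2).
It functions as the object of the preposition "with" of "argued", so the gap sits immediately after word 7 ("with").
Base order: The student argued with an engineer while Jonas apologized to a director before Mary heard Ida resigned.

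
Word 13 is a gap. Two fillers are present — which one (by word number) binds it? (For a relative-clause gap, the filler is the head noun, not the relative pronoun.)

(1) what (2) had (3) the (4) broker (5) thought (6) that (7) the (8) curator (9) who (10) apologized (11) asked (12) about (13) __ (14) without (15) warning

The marked gap is the object of the preposition "about" of "asked".
Its filler is the fronted wh-phrase "what", at word 1.
(The other dependency links word 8 to a gap after word 9.)

1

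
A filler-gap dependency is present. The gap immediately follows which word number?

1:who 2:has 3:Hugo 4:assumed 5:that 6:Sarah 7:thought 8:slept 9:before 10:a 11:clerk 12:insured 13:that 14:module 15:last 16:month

7

The displaced element is "who" (word 1).
It is linked across 2 clause boundaries (that → Ø).
It functions as the subject of "slept", so the gap sits immediately after word 7 ("thought").
Base order: Hugo has assumed that Sarah thought that who slept before a clerk insured that module last month.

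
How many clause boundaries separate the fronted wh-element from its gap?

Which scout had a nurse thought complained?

1

"which scout" is extracted from the subject of "complained".
Boundaries crossed, outermost first: [Ø] — 1 in total.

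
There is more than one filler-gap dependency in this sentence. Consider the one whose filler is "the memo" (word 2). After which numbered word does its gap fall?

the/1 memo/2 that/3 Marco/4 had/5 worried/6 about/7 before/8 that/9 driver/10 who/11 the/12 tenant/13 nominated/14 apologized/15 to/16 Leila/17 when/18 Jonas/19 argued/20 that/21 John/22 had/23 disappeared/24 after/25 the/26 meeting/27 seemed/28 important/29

The displaced element is "the memo" (word 2).
It functions as the object of the preposition "about" of "worried", so the gap sits immediately after word 7 ("about").
Base order: Marco had worried about the memo before that driver who the tenant nominated apologized to Leila when Jonas argued that John had disappeared after the meeting.

7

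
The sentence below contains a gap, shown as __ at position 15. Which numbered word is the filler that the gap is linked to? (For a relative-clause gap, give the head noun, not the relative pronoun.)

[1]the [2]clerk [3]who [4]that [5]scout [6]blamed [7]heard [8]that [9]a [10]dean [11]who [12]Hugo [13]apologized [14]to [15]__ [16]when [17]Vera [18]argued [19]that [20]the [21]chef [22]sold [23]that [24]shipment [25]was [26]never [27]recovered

10

The gap at 15 is the prepositional object of "apologized", inside a relative clause.
The relative pronoun is "who" (word 11); it is bound by the head noun immediately before it.
Its filler is the head noun "dean", at word 10.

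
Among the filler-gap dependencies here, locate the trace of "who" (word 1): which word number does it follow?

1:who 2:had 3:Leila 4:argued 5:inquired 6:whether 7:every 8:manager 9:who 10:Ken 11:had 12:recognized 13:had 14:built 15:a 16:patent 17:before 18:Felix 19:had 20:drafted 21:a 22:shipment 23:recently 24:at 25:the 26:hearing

The displaced element is "who" (word 1).
It is linked across 1 clause boundary (Ø).
It functions as the subject of "inquired", so the gap sits immediately after word 4 ("argued").
Base order: Leila had argued that who inquired whether every manager who Ken had recognized had built a patent before Felix had drafted a shipment recently at the hearing.

4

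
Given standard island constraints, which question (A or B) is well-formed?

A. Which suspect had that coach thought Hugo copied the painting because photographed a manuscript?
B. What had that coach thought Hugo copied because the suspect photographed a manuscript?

In A, the wh-phrase is extracted from inside an adjunct island (introduced by "because"), which blocks movement.
In B, the extraction path crosses only that-complement boundaries, which are transparent.
So B is grammatical.

B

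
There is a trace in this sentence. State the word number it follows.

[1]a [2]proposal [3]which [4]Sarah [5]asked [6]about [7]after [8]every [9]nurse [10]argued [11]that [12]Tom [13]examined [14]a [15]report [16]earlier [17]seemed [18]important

6

The displaced element is "a proposal" (word 2).
It functions as the object of the preposition "about" of "asked", so the gap sits immediately after word 6 ("about").
Base order: Sarah asked about a proposal after every nurse argued that Tom examined a report earlier.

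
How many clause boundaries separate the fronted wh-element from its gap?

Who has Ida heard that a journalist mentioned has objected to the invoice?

"who" is extracted from the subject of "objected".
Boundaries crossed, outermost first: [that], [Ø] — 2 in total.

2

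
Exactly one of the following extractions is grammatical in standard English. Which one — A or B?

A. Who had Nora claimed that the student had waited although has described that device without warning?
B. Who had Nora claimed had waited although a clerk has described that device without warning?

In A, the wh-phrase is extracted from inside an adjunct island (introduced by "although"), which blocks movement.
In B, the extraction path crosses only that-complement boundaries, which are transparent.
So B is grammatical.

B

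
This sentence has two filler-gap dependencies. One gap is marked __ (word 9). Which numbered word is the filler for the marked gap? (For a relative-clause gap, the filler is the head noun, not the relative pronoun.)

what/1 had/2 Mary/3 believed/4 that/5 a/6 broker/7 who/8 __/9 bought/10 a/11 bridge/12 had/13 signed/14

The marked gap is inside the relative clause, the subject of "bought".
Its filler is the head noun "broker" (via "who"), at word 7.
(The other dependency links word 1 to a gap after word 14.)

7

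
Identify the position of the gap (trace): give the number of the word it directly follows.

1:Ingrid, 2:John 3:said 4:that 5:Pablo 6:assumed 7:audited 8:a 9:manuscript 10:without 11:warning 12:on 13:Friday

The displaced element is "Ingrid" (word 1).
It is linked across 2 clause boundaries (that → Ø).
It functions as the subject of "audited", so the gap sits immediately after word 6 ("assumed").
Base order: John said that Pablo assumed Ingrid audited a manuscript without warning on Friday.

6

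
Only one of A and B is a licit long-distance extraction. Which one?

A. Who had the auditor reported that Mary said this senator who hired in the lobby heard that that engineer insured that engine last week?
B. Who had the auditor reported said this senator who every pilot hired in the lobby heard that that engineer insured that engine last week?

In A, the wh-phrase is extracted from inside a complex-NP island (relative clause) (introduced by "who"), which blocks movement.
In B, the extraction path crosses only that-complement boundaries, which are transparent.
So B is grammatical.

B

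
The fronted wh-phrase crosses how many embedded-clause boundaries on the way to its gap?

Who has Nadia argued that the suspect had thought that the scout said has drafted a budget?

3

"who" is extracted from the subject of "drafted".
Boundaries crossed, outermost first: [that], [that], [Ø] — 3 in total.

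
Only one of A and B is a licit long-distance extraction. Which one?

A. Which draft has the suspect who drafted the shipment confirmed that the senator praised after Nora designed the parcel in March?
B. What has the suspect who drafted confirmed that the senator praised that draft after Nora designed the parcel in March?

In B, the wh-phrase is extracted from inside a complex-NP island (relative clause) (introduced by "who"), which blocks movement.
In A, the extraction path crosses only that-complement boundaries, which are transparent.
So A is grammatical.

A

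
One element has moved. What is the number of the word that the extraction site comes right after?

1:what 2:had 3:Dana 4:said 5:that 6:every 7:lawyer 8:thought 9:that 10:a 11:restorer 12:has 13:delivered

The displaced element is "what" (word 1).
It is linked across 2 clause boundaries (that → that).
It functions as the direct object of "delivered", so the gap sits immediately after word 13 ("delivered").
Base order: Dana had said that every lawyer thought that a restorer has delivered what.

13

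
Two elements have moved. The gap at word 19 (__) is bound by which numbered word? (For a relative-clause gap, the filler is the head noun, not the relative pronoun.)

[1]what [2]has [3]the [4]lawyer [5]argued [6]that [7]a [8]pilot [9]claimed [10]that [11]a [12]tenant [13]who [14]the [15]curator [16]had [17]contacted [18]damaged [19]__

1

The marked gap is the direct object of "damaged".
Its filler is the fronted wh-phrase "what", at word 1.
(The other dependency links word 12 to a gap after word 17.)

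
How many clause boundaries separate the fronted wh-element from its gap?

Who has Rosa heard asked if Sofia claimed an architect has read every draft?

1

"who" is extracted from the subject of "asked".
Boundaries crossed, outermost first: [Ø] — 1 in total.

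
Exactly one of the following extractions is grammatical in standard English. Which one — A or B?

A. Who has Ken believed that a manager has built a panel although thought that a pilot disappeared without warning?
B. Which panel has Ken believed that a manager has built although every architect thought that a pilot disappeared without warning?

In A, the wh-phrase is extracted from inside an adjunct island (introduced by "although"), which blocks movement.
In B, the extraction path crosses only that-complement boundaries, which are transparent.
So B is grammatical.

B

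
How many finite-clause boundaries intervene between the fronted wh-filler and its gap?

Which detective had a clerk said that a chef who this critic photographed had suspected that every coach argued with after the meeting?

"which detective" is extracted from the PP object of "argued".
Boundaries crossed, outermost first: [that], [that] — 2 in total.

2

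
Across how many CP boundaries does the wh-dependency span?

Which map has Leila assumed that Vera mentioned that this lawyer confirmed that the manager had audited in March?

"which map" is extracted from the object of "audited".
Boundaries crossed, outermost first: [that], [that], [that] — 3 in total.

3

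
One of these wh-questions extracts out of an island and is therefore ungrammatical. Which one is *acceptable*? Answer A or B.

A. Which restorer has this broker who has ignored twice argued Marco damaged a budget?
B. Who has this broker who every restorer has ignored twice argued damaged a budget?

B

In A, the wh-phrase is extracted from inside a complex-NP island (relative clause) (introduced by "who"), which blocks movement.
In B, the extraction path crosses only that-complement boundaries, which are transparent.
So B is grammatical.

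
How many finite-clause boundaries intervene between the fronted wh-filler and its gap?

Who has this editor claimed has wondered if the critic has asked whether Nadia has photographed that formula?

1

"who" is extracted from the subject of "wondered".
Boundaries crossed, outermost first: [Ø] — 1 in total.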